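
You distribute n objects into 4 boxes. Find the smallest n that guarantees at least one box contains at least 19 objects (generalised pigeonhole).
n = (19 − 1)·4 + 1 = 73

By the generalised pigeonhole principle, to guarantee some box contains ≥ r objects we need more than (r − 1) · k objects total. Threshold: n = (r − 1) · k + 1. With r = 19 and k = 4: n = 18 · 4 + 1 = 72 + 1 = 73. For n = 72 = 18 · 4, we can put exactly 18 objects in every box, avoiding 19 in any single one — so 73 is tight.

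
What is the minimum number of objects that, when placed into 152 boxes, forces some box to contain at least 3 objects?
n = (3 − 1)·152 + 1 = 305

By the generalised pigeonhole principle, to guarantee some box contains ≥ r objects we need more than (r − 1) · k objects total. Threshold: n = (r − 1) · k + 1. With r = 3 and k = 152: n = 2 · 152 + 1 = 304 + 1 = 305. For n = 304 = 2 · 152, we can put exactly 2 objects in every box, avoiding 3 in any single one — so 305 is tight.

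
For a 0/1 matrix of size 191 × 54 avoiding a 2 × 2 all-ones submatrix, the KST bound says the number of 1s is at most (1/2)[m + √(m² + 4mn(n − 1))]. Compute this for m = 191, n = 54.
z(191, 54; 2, 2) ≤ (1/2)[191 + √(191² + 4·191·54·53)] = (1/2)[191 + √2223049] = 840.9946

Kővári–Sós–Turán: let r_1, ..., r_191 be the row sums and z = Σ r_i the total number of 1s. Each pair of columns can share at most one row with both entries 1 (else a 2×2 all-ones block appears), so Σ_i C(r_i, 2) ≤ C(54, 2) = 1431. By convexity Σ_i C(r_i, 2) ≥ 191·C(z/191, 2) = z(z − 191)/(2·191), giving z² − 191z − 191·54·53 ≤ 0 and hence z ≤ (1/2)[191 + √(36481 + 4·546642)] = (1/2)[191 + √2223049] ≈ (1/2)(191 + 1490.9893) = 840.9946.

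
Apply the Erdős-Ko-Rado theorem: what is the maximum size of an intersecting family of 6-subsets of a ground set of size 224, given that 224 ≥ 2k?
max |F| = C(223, 5) = 4392741639

Erdős-Ko-Rado (1961): when n ≥ 2k, max |F| = C(n−1, k−1). The bound is attained by the star {A : i ∈ A} for any fixed i ∈ [n]. Here C(224−1, 6−1) = C(223, 5) = 4392741639.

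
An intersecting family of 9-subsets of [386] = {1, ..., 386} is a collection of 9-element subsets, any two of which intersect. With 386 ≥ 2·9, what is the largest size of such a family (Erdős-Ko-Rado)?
max |F| = C(385, 8) = 11126873468707920

The Erdős-Ko-Rado theorem states: for n ≥ 2k, an intersecting family of k-subsets of an n-element set has size at most C(n − 1, k − 1), with equality for 'star' families {A ⊆ [n] : |A| = k, i ∈ A} (fix an element i). For n = 386, k = 9: C(385, 8) = 11126873468707920.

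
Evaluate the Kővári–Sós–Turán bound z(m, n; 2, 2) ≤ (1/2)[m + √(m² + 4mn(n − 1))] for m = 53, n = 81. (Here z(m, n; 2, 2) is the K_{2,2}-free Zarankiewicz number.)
z(53, 81; 2, 2) ≤ (1/2)[53 + √(53² + 4·53·81·80)] = (1/2)[53 + √1376569] = 613.1364

Kővári–Sós–Turán: let r_1, ..., r_53 be the row sums and z = Σ r_i the total number of 1s. Each pair of columns can share at most one row with both entries 1 (else a 2×2 all-ones block appears), so Σ_i C(r_i, 2) ≤ C(81, 2) = 3240. By convexity Σ_i C(r_i, 2) ≥ 53·C(z/53, 2) = z(z − 53)/(2·53), giving z² − 53z − 53·81·80 ≤ 0 and hence z ≤ (1/2)[53 + √(2809 + 4·343440)] = (1/2)[53 + √1376569] ≈ (1/2)(53 + 1173.2728) = 613.1364.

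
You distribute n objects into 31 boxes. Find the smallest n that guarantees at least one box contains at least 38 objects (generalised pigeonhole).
n = (38 − 1)·31 + 1 = 1148

By the generalised pigeonhole principle, to guarantee some box contains ≥ r objects we need more than (r − 1) · k objects total. Threshold: n = (r − 1) · k + 1. With r = 38 and k = 31: n = 37 · 31 + 1 = 1147 + 1 = 1148. For n = 1147 = 37 · 31, we can put exactly 37 objects in every box, avoiding 38 in any single one — so 1148 is tight.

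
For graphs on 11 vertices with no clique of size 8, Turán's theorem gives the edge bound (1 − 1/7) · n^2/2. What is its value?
Turán density bound = (6/7) · 11^2/2 = 363/7 ≈ 51.8571

Turán's theorem: ex(n, K_{r+1}) is achieved by the complete r-partite Turán graph T(n, r) with parts as balanced as possible, and is at most (1 − 1/r) · n^2/2. For r = 7, n = 11: the density bound is (6/7) · 121/2 = 363/7 ≈ 51.8571. The integer-valued extremum is e(T(11, 7)) = 51, which is strictly less than the density bound 363/7 since 7 ∤ 11 (the parts of T(11, 7) cannot all be equal).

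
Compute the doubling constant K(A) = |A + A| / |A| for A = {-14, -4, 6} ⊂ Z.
K = |A + A| / |A| = 5/3

Enumerate A + A = {a + b : a, b ∈ A}. With |A| = 3, there are |A|^2 = 9 ordered sum pairs; collecting distinct values, A + A = {-28, -18, -8, 2, 12}, so |A + A| = 5. Thus K = 5/3. Here |A + A| = 2|A| − 1 = 5, the minimum possible — so K = 5/3 is minimal, which holds iff A is an arithmetic progression.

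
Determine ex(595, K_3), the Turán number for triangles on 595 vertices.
ex(595, K_3) = ⌊595^2/4⌋ = 88506

Mantel (1907): a triangle-free graph on n vertices has at most ⌊n^2/4⌋ edges, with equality for the complete bipartite graph K_{⌊n/2⌋, ⌈n/2⌉}. For n = 595: ⌊595^2/4⌋ = ⌊354025/4⌋ = 88506. The extremal graph is K_{297, 298}, which has 297·298 = 88506 edges.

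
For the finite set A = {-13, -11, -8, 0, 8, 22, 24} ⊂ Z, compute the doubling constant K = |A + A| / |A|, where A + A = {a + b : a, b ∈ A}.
K = |A + A| / |A| = 25/7

Enumerate A + A = {a + b : a, b ∈ A}. With |A| = 7, there are |A|^2 = 49 ordered sum pairs; collecting distinct values, A + A = {-26, -24, -22, -21, -19, -16, -13, -11, -8, -5, -3, 0, 8, 9, 11, 13, 14, 16, 22, 24, 30, 32, 44, 46, 48}, so |A + A| = 25. Thus K = 25/7. For comparison, the minimum possible |A + A| over all 7-element sets is 2·7 − 1 = 13 (so min K = 13/7), attained only by arithmetic progressions.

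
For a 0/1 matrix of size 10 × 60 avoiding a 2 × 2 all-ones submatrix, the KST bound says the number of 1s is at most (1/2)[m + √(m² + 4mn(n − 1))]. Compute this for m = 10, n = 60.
z(10, 60; 2, 2) ≤ (1/2)[10 + √(10² + 4·10·60·59)] = (1/2)[10 + √141700] = 193.2153

Kővári–Sós–Turán: let r_1, ..., r_10 be the row sums and z = Σ r_i the total number of 1s. Each pair of columns can share at most one row with both entries 1 (else a 2×2 all-ones block appears), so Σ_i C(r_i, 2) ≤ C(60, 2) = 1770. By convexity Σ_i C(r_i, 2) ≥ 10·C(z/10, 2) = z(z − 10)/(2·10), giving z² − 10z − 10·60·59 ≤ 0 and hence z ≤ (1/2)[10 + √(100 + 4·35400)] = (1/2)[10 + √141700] ≈ (1/2)(10 + 376.4306) = 193.2153.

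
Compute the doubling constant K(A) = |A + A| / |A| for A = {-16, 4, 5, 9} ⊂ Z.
K = |A + A| / |A| = 10/4 = 5/2

Enumerate A + A = {a + b : a, b ∈ A}. With |A| = 4, there are |A|^2 = 16 ordered sum pairs; collecting distinct values, A + A = {-32, -12, -11, -7, 8, 9, 10, 13, 14, 18}, so |A + A| = 10. Thus K = 10/4 = 5/2. For comparison, the minimum possible |A + A| over all 4-element sets is 2·4 − 1 = 7 (so min K = 7/4), attained only by arithmetic progressions.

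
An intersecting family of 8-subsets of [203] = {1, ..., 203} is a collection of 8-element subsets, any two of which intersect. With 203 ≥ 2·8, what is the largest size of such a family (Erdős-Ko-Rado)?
max |F| = C(202, 7) = 2451249117240

Erdős-Ko-Rado (1961): when n ≥ 2k, max |F| = C(n−1, k−1). The bound is attained by the star {A : i ∈ A} for any fixed i ∈ [n]. Here C(203−1, 8−1) = C(202, 7) = 2451249117240.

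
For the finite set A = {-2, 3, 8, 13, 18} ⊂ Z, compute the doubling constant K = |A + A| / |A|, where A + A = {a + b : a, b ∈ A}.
K = |A + A| / |A| = 9/5

Enumerate A + A = {a + b : a, b ∈ A}. With |A| = 5, there are |A|^2 = 25 ordered sum pairs; collecting distinct values, A + A = {-4, 1, 6, 11, 16, 21, 26, 31, 36}, so |A + A| = 9. Thus K = 9/5. Here |A + A| = 2|A| − 1 = 9, the minimum possible — so K = 9/5 is minimal, which holds iff A is an arithmetic progression.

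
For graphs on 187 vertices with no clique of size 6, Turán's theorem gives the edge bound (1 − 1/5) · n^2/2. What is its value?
Turán density bound = (4/5) · 187^2/2 = 69938/5 ≈ 13987.6

Turán's theorem: ex(n, K_{r+1}) is achieved by the complete r-partite Turán graph T(n, r) with parts as balanced as possible, and is at most (1 − 1/r) · n^2/2. For r = 5, n = 187: the density bound is (4/5) · 34969/2 = 69938/5 ≈ 13987.6. The integer-valued extremum is e(T(187, 5)) = 13987, which is strictly less than the density bound 69938/5 since 5 ∤ 187 (the parts of T(187, 5) cannot all be equal).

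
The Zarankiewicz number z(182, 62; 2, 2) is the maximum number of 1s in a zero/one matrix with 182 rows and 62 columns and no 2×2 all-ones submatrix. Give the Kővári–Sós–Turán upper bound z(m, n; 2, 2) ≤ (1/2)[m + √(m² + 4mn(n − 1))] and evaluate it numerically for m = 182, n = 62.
z(182, 62; 2, 2) ≤ (1/2)[182 + √(182² + 4·182·62·61)] = (1/2)[182 + √2786420] = 925.6287

Kővári–Sós–Turán: let r_1, ..., r_182 be the row sums and z = Σ r_i the total number of 1s. Each pair of columns can share at most one row with both entries 1 (else a 2×2 all-ones block appears), so Σ_i C(r_i, 2) ≤ C(62, 2) = 1891. By convexity Σ_i C(r_i, 2) ≥ 182·C(z/182, 2) = z(z − 182)/(2·182), giving z² − 182z − 182·62·61 ≤ 0 and hence z ≤ (1/2)[182 + √(33124 + 4·688324)] = (1/2)[182 + √2786420] ≈ (1/2)(182 + 1669.2573) = 925.6287.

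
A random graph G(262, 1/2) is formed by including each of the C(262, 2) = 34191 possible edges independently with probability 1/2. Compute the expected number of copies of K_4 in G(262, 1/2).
E[# K_4] = C(262, 4) · (1/2)^C(4, 2) = 191868495 / 2^6 = 2997945.234375

For each 4-subset S of vertices (there are C(262, 4) = 191868495 such S), let X_S = 1 if S induces a K_4 (all C(4, 2) = 6 edges present). Then P(X_S = 1) = (1/2)^6 = 1/64. By linearity of expectation, E[# K_4] = C(262, 4) · (1/2)^6 = 191868495 / 64 = 2997945.234375.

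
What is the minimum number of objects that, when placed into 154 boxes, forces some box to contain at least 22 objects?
n = (22 − 1)·154 + 1 = 3235

By the generalised pigeonhole principle, to guarantee some box contains ≥ r objects we need more than (r − 1) · k objects total. Threshold: n = (r − 1) · k + 1. With r = 22 and k = 154: n = 21 · 154 + 1 = 3234 + 1 = 3235. For n = 3234 = 21 · 154, we can put exactly 21 objects in every box, avoiding 22 in any single one — so 3235 is tight.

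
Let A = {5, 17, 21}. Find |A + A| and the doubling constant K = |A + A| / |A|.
K = |A + A| / |A| = 6/3 = 2

Enumerate A + A = {a + b : a, b ∈ A}. With |A| = 3, there are |A|^2 = 9 ordered sum pairs; collecting distinct values, A + A = {10, 22, 26, 34, 38, 42}, so |A + A| = 6. Thus K = 6/3 = 2. For comparison, the minimum possible |A + A| over all 3-element sets is 2·3 − 1 = 5 (so min K = 5/3), attained only by arithmetic progressions.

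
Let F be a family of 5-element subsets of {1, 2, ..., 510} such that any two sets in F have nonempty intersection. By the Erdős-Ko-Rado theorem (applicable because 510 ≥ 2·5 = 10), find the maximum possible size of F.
max |F| = C(509, 4) = 2763940751

Erdős-Ko-Rado (1961): when n ≥ 2k, max |F| = C(n−1, k−1). The bound is attained by the star {A : i ∈ A} for any fixed i ∈ [n]. Here C(510−1, 5−1) = C(509, 4) = 2763940751.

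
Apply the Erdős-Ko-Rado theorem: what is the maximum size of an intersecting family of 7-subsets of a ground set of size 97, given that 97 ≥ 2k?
max |F| = C(96, 6) = 927048304

Erdős-Ko-Rado (1961): when n ≥ 2k, max |F| = C(n−1, k−1). The bound is attained by the star {A : i ∈ A} for any fixed i ∈ [n]. Here C(97−1, 7−1) = C(96, 6) = 927048304.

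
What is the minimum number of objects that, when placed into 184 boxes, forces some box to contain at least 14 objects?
n = (14 − 1)·184 + 1 = 2393

By the generalised pigeonhole principle, to guarantee some box contains ≥ r objects we need more than (r − 1) · k objects total. Threshold: n = (r − 1) · k + 1. With r = 14 and k = 184: n = 13 · 184 + 1 = 2392 + 1 = 2393. For n = 2392 = 13 · 184, we can put exactly 13 objects in every box, avoiding 14 in any single one — so 2393 is tight.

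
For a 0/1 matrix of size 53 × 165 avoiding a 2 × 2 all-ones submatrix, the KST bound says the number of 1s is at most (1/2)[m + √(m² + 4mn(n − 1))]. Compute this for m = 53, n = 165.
z(53, 165; 2, 2) ≤ (1/2)[53 + √(53² + 4·53·165·164)] = (1/2)[53 + √5739529] = 1224.3657

Kővári–Sós–Turán: let r_1, ..., r_53 be the row sums and z = Σ r_i the total number of 1s. Each pair of columns can share at most one row with both entries 1 (else a 2×2 all-ones block appears), so Σ_i C(r_i, 2) ≤ C(165, 2) = 13530. By convexity Σ_i C(r_i, 2) ≥ 53·C(z/53, 2) = z(z − 53)/(2·53), giving z² − 53z − 53·165·164 ≤ 0 and hence z ≤ (1/2)[53 + √(2809 + 4·1434180)] = (1/2)[53 + √5739529] ≈ (1/2)(53 + 2395.7314) = 1224.3657.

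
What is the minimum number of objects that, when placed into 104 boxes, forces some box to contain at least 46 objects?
n = (46 − 1)·104 + 1 = 4681

By the generalised pigeonhole principle, to guarantee some box contains ≥ r objects we need more than (r − 1) · k objects total. Threshold: n = (r − 1) · k + 1. With r = 46 and k = 104: n = 45 · 104 + 1 = 4680 + 1 = 4681. For n = 4680 = 45 · 104, we can put exactly 45 objects in every box, avoiding 46 in any single one — so 4681 is tight.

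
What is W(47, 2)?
W(47, 2) = 47 + 1 = 48

A 2-term AP is any pair of integers, so a monochromatic 2-AP exists iff some colour is used at least twice. With 47 colours, the colouring i ↦ i on {1, ..., 47} uses each colour once, avoiding any monochromatic pair, so W(47, 2) > 47. For {1, ..., 48}, pigeonhole forces two integers of the same colour, which form a monochromatic 2-AP. Hence W(47, 2) = 48.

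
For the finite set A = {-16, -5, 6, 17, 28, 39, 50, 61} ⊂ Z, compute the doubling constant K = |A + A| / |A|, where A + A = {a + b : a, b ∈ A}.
K = |A + A| / |A| = 15/8

Enumerate A + A = {a + b : a, b ∈ A}. With |A| = 8, there are |A|^2 = 64 ordered sum pairs; collecting distinct values, A + A = {-32, -21, -10, 1, 12, 23, 34, 45, 56, 67, 78, 89, 100, 111, 122}, so |A + A| = 15. Thus K = 15/8. Here |A + A| = 2|A| − 1 = 15, the minimum possible — so K = 15/8 is minimal, which holds iff A is an arithmetic progression.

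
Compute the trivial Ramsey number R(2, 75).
R(2, 75) = 75

R(2, k) = k for all k ≥ 2: in a 2-colouring of K_k, either some edge is red (a red K_2) or all edges are blue (a blue K_k). And K_{74} coloured all-blue has no blue K_75, so R(2, 75) > 74. Hence R(2, 75) = 75.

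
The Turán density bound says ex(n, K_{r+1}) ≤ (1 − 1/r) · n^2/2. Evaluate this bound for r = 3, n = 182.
Turán density bound = (2/3) · 182^2/2 = 33124/3 ≈ 11041.3333

Turán's theorem: ex(n, K_{r+1}) is achieved by the complete r-partite Turán graph T(n, r) with parts as balanced as possible, and is at most (1 − 1/r) · n^2/2. For r = 3, n = 182: the density bound is (2/3) · 33124/2 = 33124/3 ≈ 11041.3333. The integer-valued extremum is e(T(182, 3)) = 11041, which is strictly less than the density bound 33124/3 since 3 ∤ 182 (the parts of T(182, 3) cannot all be equal).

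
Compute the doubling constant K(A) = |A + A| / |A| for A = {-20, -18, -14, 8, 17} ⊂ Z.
K = |A + A| / |A| = 15/5 = 3

Enumerate A + A = {a + b : a, b ∈ A}. With |A| = 5, there are |A|^2 = 25 ordered sum pairs; collecting distinct values, A + A = {-40, -38, -36, -34, -32, -28, -12, -10, -6, -3, -1, 3, 16, 25, 34}, so |A + A| = 15. Thus K = 15/5 = 3. For comparison, the minimum possible |A + A| over all 5-element sets is 2·5 − 1 = 9 (so min K = 9/5), attained only by arithmetic progressions.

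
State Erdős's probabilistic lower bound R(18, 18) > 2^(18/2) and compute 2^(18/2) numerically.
2^(18/2) = 512; so R(18, 18) > 512

Colour each edge of K_n uniformly at random with red/blue. The expected number of monochromatic K_18 is C(n, 18) · 2 · 2^(−C(18,2)). If C(n, 18) · 2^(1 − C(18,2)) < 1, then with positive probability no monochromatic K_18 exists, so R(18, 18) > n. The standard estimate C(n, 18) ≤ n^18/18! shows this inequality holds whenever n ≤ 2^(18/2) (since 18! · 2^(C(18,2) − 1) > 2^(18^2/2) ≥ n^18). Hence R(18, 18) > 2^(18/2) = 512.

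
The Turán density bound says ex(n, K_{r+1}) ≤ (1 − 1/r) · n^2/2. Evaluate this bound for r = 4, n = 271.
Turán density bound = (3/4) · 271^2/2 = 220323/8 ≈ 27540.375

Turán's theorem: ex(n, K_{r+1}) is achieved by the complete r-partite Turán graph T(n, r) with parts as balanced as possible, and is at most (1 − 1/r) · n^2/2. For r = 4, n = 271: the density bound is (3/4) · 73441/2 = 220323/8 ≈ 27540.375. The integer-valued extremum is e(T(271, 4)) = 27540, which is strictly less than the density bound 220323/8 since 4 ∤ 271 (the parts of T(271, 4) cannot all be equal).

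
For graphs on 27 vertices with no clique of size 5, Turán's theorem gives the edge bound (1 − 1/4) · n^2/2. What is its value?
Turán density bound = (3/4) · 27^2/2 = 2187/8 ≈ 273.375

Turán's theorem: ex(n, K_{r+1}) is achieved by the complete r-partite Turán graph T(n, r) with parts as balanced as possible, and is at most (1 − 1/r) · n^2/2. For r = 4, n = 27: the density bound is (3/4) · 729/2 = 2187/8 ≈ 273.375. The integer-valued extremum is e(T(27, 4)) = 273, which is strictly less than the density bound 2187/8 since 4 ∤ 27 (the parts of T(27, 4) cannot all be equal).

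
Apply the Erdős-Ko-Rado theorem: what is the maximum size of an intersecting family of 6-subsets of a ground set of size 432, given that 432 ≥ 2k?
max |F| = C(431, 5) = 121085855891

The Erdős-Ko-Rado theorem states: for n ≥ 2k, an intersecting family of k-subsets of an n-element set has size at most C(n − 1, k − 1), with equality for 'star' families {A ⊆ [n] : |A| = k, i ∈ A} (fix an element i). For n = 432, k = 6: C(431, 5) = 121085855891.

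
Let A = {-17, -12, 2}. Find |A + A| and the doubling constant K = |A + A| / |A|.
K = |A + A| / |A| = 6/3 = 2

Enumerate A + A = {a + b : a, b ∈ A}. With |A| = 3, there are |A|^2 = 9 ordered sum pairs; collecting distinct values, A + A = {-34, -29, -24, -15, -10, 4}, so |A + A| = 6. Thus K = 6/3 = 2. For comparison, the minimum possible |A + A| over all 3-element sets is 2·3 − 1 = 5 (so min K = 5/3), attained only by arithmetic progressions.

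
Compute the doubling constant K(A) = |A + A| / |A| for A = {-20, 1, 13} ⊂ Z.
K = |A + A| / |A| = 6/3 = 2

Enumerate A + A = {a + b : a, b ∈ A}. With |A| = 3, there are |A|^2 = 9 ordered sum pairs; collecting distinct values, A + A = {-40, -19, -7, 2, 14, 26}, so |A + A| = 6. Thus K = 6/3 = 2. For comparison, the minimum possible |A + A| over all 3-element sets is 2·3 − 1 = 5 (so min K = 5/3), attained only by arithmetic progressions.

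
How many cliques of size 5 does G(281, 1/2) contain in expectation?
E[# K_5] = C(281, 5) · (1/2)^C(5, 2) = 14086784586 / 2^10 = 7043392293/512 ≈ 13756625.572266

For each 5-subset S of vertices (there are C(281, 5) = 14086784586 such S), let X_S = 1 if S induces a K_5 (all C(5, 2) = 10 edges present). Then P(X_S = 1) = (1/2)^10 = 1/1024. By linearity of expectation, E[# K_5] = C(281, 5) · (1/2)^10 = 14086784586 / 1024 = 7043392293/512 ≈ 13756625.572266.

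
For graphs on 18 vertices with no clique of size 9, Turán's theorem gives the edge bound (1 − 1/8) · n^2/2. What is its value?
Turán density bound = (7/8) · 18^2/2 = 567/4 ≈ 141.75

Turán's theorem: ex(n, K_{r+1}) is achieved by the complete r-partite Turán graph T(n, r) with parts as balanced as possible, and is at most (1 − 1/r) · n^2/2. For r = 8, n = 18: the density bound is (7/8) · 324/2 = 567/4 ≈ 141.75. The integer-valued extremum is e(T(18, 8)) = 141, which is strictly less than the density bound 567/4 since 8 ∤ 18 (the parts of T(18, 8) cannot all be equal).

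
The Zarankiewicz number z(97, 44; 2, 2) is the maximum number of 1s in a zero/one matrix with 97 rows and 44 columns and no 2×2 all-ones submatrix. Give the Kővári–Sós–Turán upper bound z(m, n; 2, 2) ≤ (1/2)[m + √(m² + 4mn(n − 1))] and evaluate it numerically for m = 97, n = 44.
z(97, 44; 2, 2) ≤ (1/2)[97 + √(97² + 4·97·44·43)] = (1/2)[97 + √743505] = 479.6337

Kővári–Sós–Turán: let r_1, ..., r_97 be the row sums and z = Σ r_i the total number of 1s. Each pair of columns can share at most one row with both entries 1 (else a 2×2 all-ones block appears), so Σ_i C(r_i, 2) ≤ C(44, 2) = 946. By convexity Σ_i C(r_i, 2) ≥ 97·C(z/97, 2) = z(z − 97)/(2·97), giving z² − 97z − 97·44·43 ≤ 0 and hence z ≤ (1/2)[97 + √(9409 + 4·183524)] = (1/2)[97 + √743505] ≈ (1/2)(97 + 862.2674) = 479.6337.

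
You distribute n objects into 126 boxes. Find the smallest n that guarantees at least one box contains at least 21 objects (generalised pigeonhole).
n = (21 − 1)·126 + 1 = 2521

By the generalised pigeonhole principle, to guarantee some box contains ≥ r objects we need more than (r − 1) · k objects total. Threshold: n = (r − 1) · k + 1. With r = 21 and k = 126: n = 20 · 126 + 1 = 2520 + 1 = 2521. For n = 2520 = 20 · 126, we can put exactly 20 objects in every box, avoiding 21 in any single one — so 2521 is tight.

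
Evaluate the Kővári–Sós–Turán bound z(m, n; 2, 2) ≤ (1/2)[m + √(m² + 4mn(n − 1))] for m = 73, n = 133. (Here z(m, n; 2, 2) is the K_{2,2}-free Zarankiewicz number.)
z(73, 133; 2, 2) ≤ (1/2)[73 + √(73² + 4·73·133·132)] = (1/2)[73 + √5131681] = 1169.1607

Kővári–Sós–Turán: let r_1, ..., r_73 be the row sums and z = Σ r_i the total number of 1s. Each pair of columns can share at most one row with both entries 1 (else a 2×2 all-ones block appears), so Σ_i C(r_i, 2) ≤ C(133, 2) = 8778. By convexity Σ_i C(r_i, 2) ≥ 73·C(z/73, 2) = z(z − 73)/(2·73), giving z² − 73z − 73·133·132 ≤ 0 and hence z ≤ (1/2)[73 + √(5329 + 4·1281588)] = (1/2)[73 + √5131681] ≈ (1/2)(73 + 2265.3214) = 1169.1607.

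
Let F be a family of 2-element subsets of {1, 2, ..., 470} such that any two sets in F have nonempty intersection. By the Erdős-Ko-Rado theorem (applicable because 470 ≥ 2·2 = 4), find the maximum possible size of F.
max |F| = C(469, 1) = 469

The Erdős-Ko-Rado theorem states: for n ≥ 2k, an intersecting family of k-subsets of an n-element set has size at most C(n − 1, k − 1), with equality for 'star' families {A ⊆ [n] : |A| = k, i ∈ A} (fix an element i). For n = 470, k = 2: C(469, 1) = 469.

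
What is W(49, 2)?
W(49, 2) = 49 + 1 = 50

A 2-term AP is any pair of integers, so a monochromatic 2-AP exists iff some colour is used at least twice. With 49 colours, the colouring i ↦ i on {1, ..., 49} uses each colour once, avoiding any monochromatic pair, so W(49, 2) > 49. For {1, ..., 50}, pigeonhole forces two integers of the same colour, which form a monochromatic 2-AP. Hence W(49, 2) = 50.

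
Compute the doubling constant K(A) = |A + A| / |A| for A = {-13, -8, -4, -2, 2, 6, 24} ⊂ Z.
K = |A + A| / |A| = 25/7

Enumerate A + A = {a + b : a, b ∈ A}. With |A| = 7, there are |A|^2 = 49 ordered sum pairs; collecting distinct values, A + A = {-26, -21, -17, -16, -15, -12, -11, -10, -8, -7, -6, -4, -2, 0, 2, 4, 8, 11, 12, 16, 20, 22, 26, 30, 48}, so |A + A| = 25. Thus K = 25/7. For comparison, the minimum possible |A + A| over all 7-element sets is 2·7 − 1 = 13 (so min K = 13/7), attained only by arithmetic progressions.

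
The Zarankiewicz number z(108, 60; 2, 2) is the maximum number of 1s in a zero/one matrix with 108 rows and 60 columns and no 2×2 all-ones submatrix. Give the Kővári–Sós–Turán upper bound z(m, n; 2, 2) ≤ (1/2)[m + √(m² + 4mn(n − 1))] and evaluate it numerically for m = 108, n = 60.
z(108, 60; 2, 2) ≤ (1/2)[108 + √(108² + 4·108·60·59)] = (1/2)[108 + √1540944] = 674.6738

Kővári–Sós–Turán: let r_1, ..., r_108 be the row sums and z = Σ r_i the total number of 1s. Each pair of columns can share at most one row with both entries 1 (else a 2×2 all-ones block appears), so Σ_i C(r_i, 2) ≤ C(60, 2) = 1770. By convexity Σ_i C(r_i, 2) ≥ 108·C(z/108, 2) = z(z − 108)/(2·108), giving z² − 108z − 108·60·59 ≤ 0 and hence z ≤ (1/2)[108 + √(11664 + 4·382320)] = (1/2)[108 + √1540944] ≈ (1/2)(108 + 1241.3477) = 674.6738.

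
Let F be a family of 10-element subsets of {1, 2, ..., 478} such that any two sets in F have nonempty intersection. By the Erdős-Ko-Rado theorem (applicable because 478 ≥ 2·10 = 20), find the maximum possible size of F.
max |F| = C(477, 9) = 3265344427967623925

The Erdős-Ko-Rado theorem states: for n ≥ 2k, an intersecting family of k-subsets of an n-element set has size at most C(n − 1, k − 1), with equality for 'star' families {A ⊆ [n] : |A| = k, i ∈ A} (fix an element i). For n = 478, k = 10: C(477, 9) = 3265344427967623925.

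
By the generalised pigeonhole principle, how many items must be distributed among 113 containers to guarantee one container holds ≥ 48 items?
n = (48 − 1)·113 + 1 = 5312

By the generalised pigeonhole principle, to guarantee some box contains ≥ r objects we need more than (r − 1) · k objects total. Threshold: n = (r − 1) · k + 1. With r = 48 and k = 113: n = 47 · 113 + 1 = 5311 + 1 = 5312. For n = 5311 = 47 · 113, we can put exactly 47 objects in every box, avoiding 48 in any single one — so 5312 is tight.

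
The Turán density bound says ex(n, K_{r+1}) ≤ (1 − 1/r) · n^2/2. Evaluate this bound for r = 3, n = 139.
Turán density bound = (2/3) · 139^2/2 = 19321/3 ≈ 6440.3333

Turán's theorem: ex(n, K_{r+1}) is achieved by the complete r-partite Turán graph T(n, r) with parts as balanced as possible, and is at most (1 − 1/r) · n^2/2. For r = 3, n = 139: the density bound is (2/3) · 19321/2 = 19321/3 ≈ 6440.3333. The integer-valued extremum is e(T(139, 3)) = 6440, which is strictly less than the density bound 19321/3 since 3 ∤ 139 (the parts of T(139, 3) cannot all be equal).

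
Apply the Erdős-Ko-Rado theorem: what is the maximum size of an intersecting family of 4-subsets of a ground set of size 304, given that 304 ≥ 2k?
max |F| = C(303, 3) = 4590551

Erdős-Ko-Rado (1961): when n ≥ 2k, max |F| = C(n−1, k−1). The bound is attained by the star {A : i ∈ A} for any fixed i ∈ [n]. Here C(304−1, 4−1) = C(303, 3) = 4590551.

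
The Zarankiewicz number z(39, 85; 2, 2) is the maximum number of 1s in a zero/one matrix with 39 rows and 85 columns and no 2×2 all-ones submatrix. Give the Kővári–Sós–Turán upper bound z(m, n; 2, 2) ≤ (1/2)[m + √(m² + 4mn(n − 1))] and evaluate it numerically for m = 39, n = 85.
z(39, 85; 2, 2) ≤ (1/2)[39 + √(39² + 4·39·85·84)] = (1/2)[39 + √1115361] = 547.5533

Kővári–Sós–Turán: let r_1, ..., r_39 be the row sums and z = Σ r_i the total number of 1s. Each pair of columns can share at most one row with both entries 1 (else a 2×2 all-ones block appears), so Σ_i C(r_i, 2) ≤ C(85, 2) = 3570. By convexity Σ_i C(r_i, 2) ≥ 39·C(z/39, 2) = z(z − 39)/(2·39), giving z² − 39z − 39·85·84 ≤ 0 and hence z ≤ (1/2)[39 + √(1521 + 4·278460)] = (1/2)[39 + √1115361] ≈ (1/2)(39 + 1056.1065) = 547.5533.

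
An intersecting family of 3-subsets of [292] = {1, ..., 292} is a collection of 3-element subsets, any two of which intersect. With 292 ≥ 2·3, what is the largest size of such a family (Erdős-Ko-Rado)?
max |F| = C(291, 2) = 42195

Erdős-Ko-Rado (1961): when n ≥ 2k, max |F| = C(n−1, k−1). The bound is attained by the star {A : i ∈ A} for any fixed i ∈ [n]. Here C(292−1, 3−1) = C(291, 2) = 42195.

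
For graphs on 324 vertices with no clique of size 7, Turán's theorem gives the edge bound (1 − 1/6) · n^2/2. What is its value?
Turán density bound = (5/6) · 324^2/2 = 43740

Turán's theorem: ex(n, K_{r+1}) is achieved by the complete r-partite Turán graph T(n, r) with parts as balanced as possible, and is at most (1 − 1/r) · n^2/2. For r = 6, n = 324: the density bound is (5/6) · 104976/2 = 43740. Since 6 ∣ 324, the Turán graph T(324, 6) has parts of equal size 54, and its edge count e(T(324, 6)) = 43740 attains the density bound exactly.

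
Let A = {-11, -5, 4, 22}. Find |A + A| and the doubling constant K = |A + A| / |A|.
K = |A + A| / |A| = 10/4 = 5/2

Enumerate A + A = {a + b : a, b ∈ A}. With |A| = 4, there are |A|^2 = 16 ordered sum pairs; collecting distinct values, A + A = {-22, -16, -10, -7, -1, 8, 11, 17, 26, 44}, so |A + A| = 10. Thus K = 10/4 = 5/2. For comparison, the minimum possible |A + A| over all 4-element sets is 2·4 − 1 = 7 (so min K = 7/4), attained only by arithmetic progressions.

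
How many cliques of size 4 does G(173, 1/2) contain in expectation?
E[# K_4] = C(173, 4) · (1/2)^C(4, 2) = 36041955 / 2^6 = 563155.546875

For each 4-subset S of vertices (there are C(173, 4) = 36041955 such S), let X_S = 1 if S induces a K_4 (all C(4, 2) = 6 edges present). Then P(X_S = 1) = (1/2)^6 = 1/64. By linearity of expectation, E[# K_4] = C(173, 4) · (1/2)^6 = 36041955 / 64 = 563155.546875.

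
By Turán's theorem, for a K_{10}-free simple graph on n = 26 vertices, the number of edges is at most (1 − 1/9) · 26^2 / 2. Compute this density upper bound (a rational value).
Turán density bound = (8/9) · 26^2/2 = 2704/9 ≈ 300.4444

Turán's theorem: ex(n, K_{r+1}) is achieved by the complete r-partite Turán graph T(n, r) with parts as balanced as possible, and is at most (1 − 1/r) · n^2/2. For r = 9, n = 26: the density bound is (8/9) · 676/2 = 2704/9 ≈ 300.4444. The integer-valued extremum is e(T(26, 9)) = 300, which is strictly less than the density bound 2704/9 since 9 ∤ 26 (the parts of T(26, 9) cannot all be equal).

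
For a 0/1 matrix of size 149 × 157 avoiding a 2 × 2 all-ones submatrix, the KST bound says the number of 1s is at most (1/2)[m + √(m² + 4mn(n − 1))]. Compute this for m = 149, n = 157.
z(149, 157; 2, 2) ≤ (1/2)[149 + √(149² + 4·149·157·156)] = (1/2)[149 + √14619433] = 1986.2684

Kővári–Sós–Turán: let r_1, ..., r_149 be the row sums and z = Σ r_i the total number of 1s. Each pair of columns can share at most one row with both entries 1 (else a 2×2 all-ones block appears), so Σ_i C(r_i, 2) ≤ C(157, 2) = 12246. By convexity Σ_i C(r_i, 2) ≥ 149·C(z/149, 2) = z(z − 149)/(2·149), giving z² − 149z − 149·157·156 ≤ 0 and hence z ≤ (1/2)[149 + √(22201 + 4·3649308)] = (1/2)[149 + √14619433] ≈ (1/2)(149 + 3823.5367) = 1986.2684.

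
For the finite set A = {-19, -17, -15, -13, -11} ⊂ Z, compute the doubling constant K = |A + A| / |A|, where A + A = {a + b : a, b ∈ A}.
K = |A + A| / |A| = 9/5

Enumerate A + A = {a + b : a, b ∈ A}. With |A| = 5, there are |A|^2 = 25 ordered sum pairs; collecting distinct values, A + A = {-38, -36, -34, -32, -30, -28, -26, -24, -22}, so |A + A| = 9. Thus K = 9/5. Here |A + A| = 2|A| − 1 = 9, the minimum possible — so K = 9/5 is minimal, which holds iff A is an arithmetic progression.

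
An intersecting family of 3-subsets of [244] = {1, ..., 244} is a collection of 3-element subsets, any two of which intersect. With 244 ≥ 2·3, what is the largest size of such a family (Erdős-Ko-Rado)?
max |F| = C(243, 2) = 29403

Erdős-Ko-Rado (1961): when n ≥ 2k, max |F| = C(n−1, k−1). The bound is attained by the star {A : i ∈ A} for any fixed i ∈ [n]. Here C(244−1, 3−1) = C(243, 2) = 29403.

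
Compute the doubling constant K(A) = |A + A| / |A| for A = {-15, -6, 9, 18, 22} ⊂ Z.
K = |A + A| / |A| = 14/5

Enumerate A + A = {a + b : a, b ∈ A}. With |A| = 5, there are |A|^2 = 25 ordered sum pairs; collecting distinct values, A + A = {-30, -21, -12, -6, 3, 7, 12, 16, 18, 27, 31, 36, 40, 44}, so |A + A| = 14. Thus K = 14/5. For comparison, the minimum possible |A + A| over all 5-element sets is 2·5 − 1 = 9 (so min K = 9/5), attained only by arithmetic progressions.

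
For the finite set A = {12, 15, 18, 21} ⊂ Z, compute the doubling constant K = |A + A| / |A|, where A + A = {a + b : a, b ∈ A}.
K = |A + A| / |A| = 7/4

Enumerate A + A = {a + b : a, b ∈ A}. With |A| = 4, there are |A|^2 = 16 ordered sum pairs; collecting distinct values, A + A = {24, 27, 30, 33, 36, 39, 42}, so |A + A| = 7. Thus K = 7/4. Here |A + A| = 2|A| − 1 = 7, the minimum possible — so K = 7/4 is minimal, which holds iff A is an arithmetic progression.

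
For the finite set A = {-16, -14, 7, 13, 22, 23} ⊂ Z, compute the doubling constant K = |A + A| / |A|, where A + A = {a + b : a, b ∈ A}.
K = |A + A| / |A| = 21/6 = 7/2

Enumerate A + A = {a + b : a, b ∈ A}. With |A| = 6, there are |A|^2 = 36 ordered sum pairs; collecting distinct values, A + A = {-32, -30, -28, -9, -7, -3, -1, 6, 7, 8, 9, 14, 20, 26, 29, 30, 35, 36, 44, 45, 46}, so |A + A| = 21. Thus K = 21/6 = 7/2. For comparison, the minimum possible |A + A| over all 6-element sets is 2·6 − 1 = 11 (so min K = 11/6), attained only by arithmetic progressions.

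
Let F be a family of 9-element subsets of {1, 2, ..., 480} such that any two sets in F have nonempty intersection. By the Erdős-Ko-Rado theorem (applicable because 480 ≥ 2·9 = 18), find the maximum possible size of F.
max |F| = C(479, 8) = 64810192144681005

The Erdős-Ko-Rado theorem states: for n ≥ 2k, an intersecting family of k-subsets of an n-element set has size at most C(n − 1, k − 1), with equality for 'star' families {A ⊆ [n] : |A| = k, i ∈ A} (fix an element i). For n = 480, k = 9: C(479, 8) = 64810192144681005.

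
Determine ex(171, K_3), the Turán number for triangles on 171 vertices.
ex(171, K_3) = ⌊171^2/4⌋ = 7310

Mantel (1907): a triangle-free graph on n vertices has at most ⌊n^2/4⌋ edges, with equality for the complete bipartite graph K_{⌊n/2⌋, ⌈n/2⌉}. For n = 171: ⌊171^2/4⌋ = ⌊29241/4⌋ = 7310. The extremal graph is K_{85, 86}, which has 85·86 = 7310 edges.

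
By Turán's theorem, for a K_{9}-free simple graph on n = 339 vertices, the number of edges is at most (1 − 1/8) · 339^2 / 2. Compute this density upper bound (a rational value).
Turán density bound = (7/8) · 339^2/2 = 804447/16 ≈ 50277.9375

Turán's theorem: ex(n, K_{r+1}) is achieved by the complete r-partite Turán graph T(n, r) with parts as balanced as possible, and is at most (1 − 1/r) · n^2/2. For r = 8, n = 339: the density bound is (7/8) · 114921/2 = 804447/16 ≈ 50277.9375. The integer-valued extremum is e(T(339, 8)) = 50277, which is strictly less than the density bound 804447/16 since 8 ∤ 339 (the parts of T(339, 8) cannot all be equal).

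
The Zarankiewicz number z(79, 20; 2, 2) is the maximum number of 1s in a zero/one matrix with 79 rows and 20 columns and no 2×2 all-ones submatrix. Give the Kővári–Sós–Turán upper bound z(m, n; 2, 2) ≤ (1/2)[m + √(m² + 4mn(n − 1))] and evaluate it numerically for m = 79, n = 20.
z(79, 20; 2, 2) ≤ (1/2)[79 + √(79² + 4·79·20·19)] = (1/2)[79 + √126321] = 217.2083

Kővári–Sós–Turán: let r_1, ..., r_79 be the row sums and z = Σ r_i the total number of 1s. Each pair of columns can share at most one row with both entries 1 (else a 2×2 all-ones block appears), so Σ_i C(r_i, 2) ≤ C(20, 2) = 190. By convexity Σ_i C(r_i, 2) ≥ 79·C(z/79, 2) = z(z − 79)/(2·79), giving z² − 79z − 79·20·19 ≤ 0 and hence z ≤ (1/2)[79 + √(6241 + 4·30020)] = (1/2)[79 + √126321] ≈ (1/2)(79 + 355.4167) = 217.2083.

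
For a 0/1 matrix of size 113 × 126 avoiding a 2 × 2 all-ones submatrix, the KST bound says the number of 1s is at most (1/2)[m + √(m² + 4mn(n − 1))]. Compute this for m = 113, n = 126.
z(113, 126; 2, 2) ≤ (1/2)[113 + √(113² + 4·113·126·125)] = (1/2)[113 + √7131769] = 1391.7686

Kővári–Sós–Turán: let r_1, ..., r_113 be the row sums and z = Σ r_i the total number of 1s. Each pair of columns can share at most one row with both entries 1 (else a 2×2 all-ones block appears), so Σ_i C(r_i, 2) ≤ C(126, 2) = 7875. By convexity Σ_i C(r_i, 2) ≥ 113·C(z/113, 2) = z(z − 113)/(2·113), giving z² − 113z − 113·126·125 ≤ 0 and hence z ≤ (1/2)[113 + √(12769 + 4·1779750)] = (1/2)[113 + √7131769] ≈ (1/2)(113 + 2670.5372) = 1391.7686.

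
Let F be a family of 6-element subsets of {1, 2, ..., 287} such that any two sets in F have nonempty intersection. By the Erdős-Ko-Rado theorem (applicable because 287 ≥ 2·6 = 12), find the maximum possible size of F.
max |F| = C(286, 5) = 15395136042

Erdős-Ko-Rado (1961): when n ≥ 2k, max |F| = C(n−1, k−1). The bound is attained by the star {A : i ∈ A} for any fixed i ∈ [n]. Here C(287−1, 6−1) = C(286, 5) = 15395136042.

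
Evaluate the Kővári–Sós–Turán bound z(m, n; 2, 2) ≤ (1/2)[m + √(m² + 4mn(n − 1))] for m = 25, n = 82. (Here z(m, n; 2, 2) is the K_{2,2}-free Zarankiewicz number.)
z(25, 82; 2, 2) ≤ (1/2)[25 + √(25² + 4·25·82·81)] = (1/2)[25 + √664825] = 420.184

Kővári–Sós–Turán: let r_1, ..., r_25 be the row sums and z = Σ r_i the total number of 1s. Each pair of columns can share at most one row with both entries 1 (else a 2×2 all-ones block appears), so Σ_i C(r_i, 2) ≤ C(82, 2) = 3321. By convexity Σ_i C(r_i, 2) ≥ 25·C(z/25, 2) = z(z − 25)/(2·25), giving z² − 25z − 25·82·81 ≤ 0 and hence z ≤ (1/2)[25 + √(625 + 4·166050)] = (1/2)[25 + √664825] ≈ (1/2)(25 + 815.368) = 420.184.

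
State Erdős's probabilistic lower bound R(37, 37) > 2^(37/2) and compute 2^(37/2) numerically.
2^(37/2) = 370727.6001; so R(37, 37) > 370727.6001

Colour each edge of K_n uniformly at random with red/blue. The expected number of monochromatic K_37 is C(n, 37) · 2 · 2^(−C(37,2)). If C(n, 37) · 2^(1 − C(37,2)) < 1, then with positive probability no monochromatic K_37 exists, so R(37, 37) > n. The standard estimate C(n, 37) ≤ n^37/37! shows this inequality holds whenever n ≤ 2^(37/2) (since 37! · 2^(C(37,2) − 1) > 2^(37^2/2) ≥ n^37). Hence R(37, 37) > 2^(37/2) = 370727.6001.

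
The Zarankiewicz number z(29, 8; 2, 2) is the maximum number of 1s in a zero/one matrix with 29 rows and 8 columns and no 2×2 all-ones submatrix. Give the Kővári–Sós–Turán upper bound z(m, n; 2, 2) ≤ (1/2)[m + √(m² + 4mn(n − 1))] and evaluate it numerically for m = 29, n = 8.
z(29, 8; 2, 2) ≤ (1/2)[29 + √(29² + 4·29·8·7)] = (1/2)[29 + √7337] = 57.3281

Kővári–Sós–Turán: let r_1, ..., r_29 be the row sums and z = Σ r_i the total number of 1s. Each pair of columns can share at most one row with both entries 1 (else a 2×2 all-ones block appears), so Σ_i C(r_i, 2) ≤ C(8, 2) = 28. By convexity Σ_i C(r_i, 2) ≥ 29·C(z/29, 2) = z(z − 29)/(2·29), giving z² − 29z − 29·8·7 ≤ 0 and hence z ≤ (1/2)[29 + √(841 + 4·1624)] = (1/2)[29 + √7337] ≈ (1/2)(29 + 85.6563) = 57.3281.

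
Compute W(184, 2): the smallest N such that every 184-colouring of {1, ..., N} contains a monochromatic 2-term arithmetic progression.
W(184, 2) = 184 + 1 = 185

A 2-term AP is any pair of integers, so a monochromatic 2-AP exists iff some colour is used at least twice. With 184 colours, the colouring i ↦ i on {1, ..., 184} uses each colour once, avoiding any monochromatic pair, so W(184, 2) > 184. For {1, ..., 185}, pigeonhole forces two integers of the same colour, which form a monochromatic 2-AP. Hence W(184, 2) = 185.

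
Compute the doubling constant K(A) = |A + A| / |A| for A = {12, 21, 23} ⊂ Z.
K = |A + A| / |A| = 6/3 = 2

Enumerate A + A = {a + b : a, b ∈ A}. With |A| = 3, there are |A|^2 = 9 ordered sum pairs; collecting distinct values, A + A = {24, 33, 35, 42, 44, 46}, so |A + A| = 6. Thus K = 6/3 = 2. For comparison, the minimum possible |A + A| over all 3-element sets is 2·3 − 1 = 5 (so min K = 5/3), attained only by arithmetic progressions.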